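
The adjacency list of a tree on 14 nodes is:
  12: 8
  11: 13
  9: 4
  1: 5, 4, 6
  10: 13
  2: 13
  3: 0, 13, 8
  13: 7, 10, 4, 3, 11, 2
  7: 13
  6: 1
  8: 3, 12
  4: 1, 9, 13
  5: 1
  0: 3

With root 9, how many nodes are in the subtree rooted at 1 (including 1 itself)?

3

Descendants of 1 (including itself): 1, 5, 6. That's 3.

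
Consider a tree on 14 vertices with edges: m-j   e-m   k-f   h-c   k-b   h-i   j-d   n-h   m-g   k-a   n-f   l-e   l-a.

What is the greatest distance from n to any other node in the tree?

8

The node farthest from n is d, via n-f-k-a-l-e-m-j-d — 8 edges.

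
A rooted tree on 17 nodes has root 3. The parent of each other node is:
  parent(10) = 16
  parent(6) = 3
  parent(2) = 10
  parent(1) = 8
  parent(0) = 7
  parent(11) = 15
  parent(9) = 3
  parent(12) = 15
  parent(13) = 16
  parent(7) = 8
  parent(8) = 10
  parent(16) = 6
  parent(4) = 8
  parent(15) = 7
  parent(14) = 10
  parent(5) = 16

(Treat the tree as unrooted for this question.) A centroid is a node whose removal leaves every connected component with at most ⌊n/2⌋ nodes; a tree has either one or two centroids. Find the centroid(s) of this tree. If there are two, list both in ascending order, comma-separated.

10

Delete 10: the remaining components have sizes 8, 6, 1, 1. Max 8 ≤ 8, so 10 is a centroid.
No neighbour of 10 does as well, so 10 is the unique centroid.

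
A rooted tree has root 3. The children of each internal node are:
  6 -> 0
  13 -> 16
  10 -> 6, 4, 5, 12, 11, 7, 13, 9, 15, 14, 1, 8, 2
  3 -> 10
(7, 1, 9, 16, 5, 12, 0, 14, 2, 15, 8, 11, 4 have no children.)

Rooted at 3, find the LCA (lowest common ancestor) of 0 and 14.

Path 0→root: 0 6 10 3; path 14→root: 14 10 3.
First common node: 10.

10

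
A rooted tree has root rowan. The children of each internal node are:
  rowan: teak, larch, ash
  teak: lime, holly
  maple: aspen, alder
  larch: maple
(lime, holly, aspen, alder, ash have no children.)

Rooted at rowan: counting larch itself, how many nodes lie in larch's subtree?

Descendants of larch (including itself): larch, maple, aspen, alder. That's 4.

4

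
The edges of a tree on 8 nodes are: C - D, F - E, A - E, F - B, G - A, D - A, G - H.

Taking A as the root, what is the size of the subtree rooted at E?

3

E's subtree: {E, F, B}, size 3.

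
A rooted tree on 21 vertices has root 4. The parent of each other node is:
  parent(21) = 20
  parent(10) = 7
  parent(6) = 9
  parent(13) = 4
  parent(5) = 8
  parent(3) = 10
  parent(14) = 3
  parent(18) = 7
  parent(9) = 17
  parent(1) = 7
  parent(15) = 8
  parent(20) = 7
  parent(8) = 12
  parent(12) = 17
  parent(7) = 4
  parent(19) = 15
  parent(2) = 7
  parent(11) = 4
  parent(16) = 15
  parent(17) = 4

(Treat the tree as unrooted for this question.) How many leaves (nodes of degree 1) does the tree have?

Exactly 11 nodes have a single neighbour: 1, 2, 5, 6, 11, 13, 14, 16, 18, 19, 21.

11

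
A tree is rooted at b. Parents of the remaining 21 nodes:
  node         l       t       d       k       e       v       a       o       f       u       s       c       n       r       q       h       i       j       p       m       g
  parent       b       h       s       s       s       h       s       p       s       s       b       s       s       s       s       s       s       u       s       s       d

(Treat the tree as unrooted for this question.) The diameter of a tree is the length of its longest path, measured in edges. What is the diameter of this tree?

A longest path is o - p - s - h - v, with 4 edges.

4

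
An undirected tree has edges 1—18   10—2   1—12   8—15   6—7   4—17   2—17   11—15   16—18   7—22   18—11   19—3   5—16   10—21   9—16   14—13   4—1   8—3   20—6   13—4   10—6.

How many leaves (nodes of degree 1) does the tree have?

8

Exactly 8 nodes have a single neighbour: 5, 9, 12, 14, 19, 20, 21, 22.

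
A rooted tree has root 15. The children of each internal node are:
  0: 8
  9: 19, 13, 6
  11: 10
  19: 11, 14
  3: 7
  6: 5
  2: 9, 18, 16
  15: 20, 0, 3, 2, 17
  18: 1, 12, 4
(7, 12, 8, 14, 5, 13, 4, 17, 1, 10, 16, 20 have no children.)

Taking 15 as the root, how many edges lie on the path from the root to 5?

4

Path from 15 to 5: 15 → 2 → 9 → 6 → 5, which has 4 edges.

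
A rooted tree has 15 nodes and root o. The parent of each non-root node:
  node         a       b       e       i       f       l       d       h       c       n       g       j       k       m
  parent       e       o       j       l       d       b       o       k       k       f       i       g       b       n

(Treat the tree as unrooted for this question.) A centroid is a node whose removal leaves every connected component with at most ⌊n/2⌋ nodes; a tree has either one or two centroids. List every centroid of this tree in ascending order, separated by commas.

Removing b splits the tree into components of sizes 6, 5, 3; the largest is 6 ≤ ⌊15/2⌋ = 7.
No neighbour of b does as well, so b is the unique centroid.

b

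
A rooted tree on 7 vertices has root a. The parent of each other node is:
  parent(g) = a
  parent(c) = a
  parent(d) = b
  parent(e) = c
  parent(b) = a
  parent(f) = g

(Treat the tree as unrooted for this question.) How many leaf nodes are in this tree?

Degree-1 nodes: d, e, f — 3 of them.

3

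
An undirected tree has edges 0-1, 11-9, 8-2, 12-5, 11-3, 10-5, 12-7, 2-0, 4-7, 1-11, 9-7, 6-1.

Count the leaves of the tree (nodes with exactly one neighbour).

5

The leaves are 3, 4, 6, 8, 10.
That is 5 leaves.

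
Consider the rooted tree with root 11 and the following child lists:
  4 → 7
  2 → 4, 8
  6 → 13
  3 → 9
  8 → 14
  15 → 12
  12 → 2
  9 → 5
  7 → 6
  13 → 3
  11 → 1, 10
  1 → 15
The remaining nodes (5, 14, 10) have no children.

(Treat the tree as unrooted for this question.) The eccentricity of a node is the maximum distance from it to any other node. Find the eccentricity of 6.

8

Distances from 6 peak at 8, attained at 10.
6-7-4-2-12-15-1-11-10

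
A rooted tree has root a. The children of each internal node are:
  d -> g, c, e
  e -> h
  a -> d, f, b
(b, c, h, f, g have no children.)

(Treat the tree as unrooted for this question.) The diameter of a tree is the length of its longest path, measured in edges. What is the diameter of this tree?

4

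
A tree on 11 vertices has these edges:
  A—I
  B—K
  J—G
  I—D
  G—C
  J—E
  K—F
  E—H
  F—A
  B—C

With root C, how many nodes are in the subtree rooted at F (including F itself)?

4

The subtree rooted at F contains: F, A, I, D — 4 nodes.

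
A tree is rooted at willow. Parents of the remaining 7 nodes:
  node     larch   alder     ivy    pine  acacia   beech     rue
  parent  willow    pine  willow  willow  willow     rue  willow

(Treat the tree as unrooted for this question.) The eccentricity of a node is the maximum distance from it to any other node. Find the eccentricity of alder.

4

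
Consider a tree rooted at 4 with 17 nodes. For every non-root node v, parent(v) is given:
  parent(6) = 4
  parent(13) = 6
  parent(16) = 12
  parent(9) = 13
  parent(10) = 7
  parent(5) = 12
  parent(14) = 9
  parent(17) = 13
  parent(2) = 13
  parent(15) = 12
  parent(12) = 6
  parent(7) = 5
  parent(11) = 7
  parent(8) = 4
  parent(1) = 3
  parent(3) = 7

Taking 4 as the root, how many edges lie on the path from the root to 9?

4–6–13–9 — 3 edges.

3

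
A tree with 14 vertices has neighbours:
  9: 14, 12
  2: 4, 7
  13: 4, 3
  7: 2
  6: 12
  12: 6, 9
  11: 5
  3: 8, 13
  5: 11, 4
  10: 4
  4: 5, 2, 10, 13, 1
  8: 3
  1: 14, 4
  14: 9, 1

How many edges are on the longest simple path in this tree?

A longest path is 6 - 12 - 9 - 14 - 1 - 4 - 13 - 3 - 8, with 8 edges.

8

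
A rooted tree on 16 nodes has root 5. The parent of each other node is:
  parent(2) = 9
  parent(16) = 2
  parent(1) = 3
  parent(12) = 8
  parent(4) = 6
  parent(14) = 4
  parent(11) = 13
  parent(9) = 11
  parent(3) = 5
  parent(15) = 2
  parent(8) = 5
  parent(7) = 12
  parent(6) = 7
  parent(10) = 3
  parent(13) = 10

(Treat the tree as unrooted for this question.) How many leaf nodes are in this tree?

4

Exactly 4 nodes have a single neighbour: 1, 14, 15, 16.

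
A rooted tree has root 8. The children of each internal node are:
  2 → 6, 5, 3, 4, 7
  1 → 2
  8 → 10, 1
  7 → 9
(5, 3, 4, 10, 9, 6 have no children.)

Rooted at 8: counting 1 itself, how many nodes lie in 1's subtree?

Descendants of 1 (including itself): 1, 2, 6, 7, 4, 3, 5, 9. That's 8.

8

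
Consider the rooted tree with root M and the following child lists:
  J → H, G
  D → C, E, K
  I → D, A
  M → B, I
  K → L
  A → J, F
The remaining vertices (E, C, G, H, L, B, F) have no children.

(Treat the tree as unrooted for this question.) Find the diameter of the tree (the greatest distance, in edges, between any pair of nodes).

A longest path is L–K–D–I–A–J–H, with 6 edges.

6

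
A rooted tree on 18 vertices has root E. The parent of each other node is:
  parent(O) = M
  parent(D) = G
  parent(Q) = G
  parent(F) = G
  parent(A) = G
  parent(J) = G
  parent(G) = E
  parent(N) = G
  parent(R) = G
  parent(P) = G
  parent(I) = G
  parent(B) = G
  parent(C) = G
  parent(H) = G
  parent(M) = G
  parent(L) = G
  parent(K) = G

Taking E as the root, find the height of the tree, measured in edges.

3

O sits deepest: E – G – M – O — 3 edges from the root.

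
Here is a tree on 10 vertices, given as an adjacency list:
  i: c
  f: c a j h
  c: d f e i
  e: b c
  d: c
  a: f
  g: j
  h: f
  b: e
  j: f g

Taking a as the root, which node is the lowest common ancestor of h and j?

f

Path h→root: h f a; path j→root: j f a.
First common node: f.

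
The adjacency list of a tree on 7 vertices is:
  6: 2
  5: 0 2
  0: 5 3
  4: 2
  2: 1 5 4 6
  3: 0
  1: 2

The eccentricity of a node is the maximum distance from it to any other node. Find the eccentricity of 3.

4

A farthest node from 3 is 4 (6, 1 also at distance 4).
The path 3 – 0 – 5 – 2 – 4 has 4 edges.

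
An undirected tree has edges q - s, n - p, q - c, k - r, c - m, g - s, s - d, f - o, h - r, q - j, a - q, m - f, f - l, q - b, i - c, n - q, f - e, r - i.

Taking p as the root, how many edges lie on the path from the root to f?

Climbing from f to the root: f–m–c–q–n–p. That's 5 steps.

5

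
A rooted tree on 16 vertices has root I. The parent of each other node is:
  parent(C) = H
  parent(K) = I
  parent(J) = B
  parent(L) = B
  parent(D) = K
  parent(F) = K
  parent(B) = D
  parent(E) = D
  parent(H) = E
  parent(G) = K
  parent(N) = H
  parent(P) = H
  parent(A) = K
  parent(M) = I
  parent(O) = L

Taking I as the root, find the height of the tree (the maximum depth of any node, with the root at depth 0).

5

O sits deepest: I–K–D–B–L–O — 5 edges from the root.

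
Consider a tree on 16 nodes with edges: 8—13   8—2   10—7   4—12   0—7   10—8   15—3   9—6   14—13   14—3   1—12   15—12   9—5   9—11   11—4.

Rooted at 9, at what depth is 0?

11

Path from 9 to 0: 9–11–4–12–15–3–14–13–8–10–7–0, which has 11 edges.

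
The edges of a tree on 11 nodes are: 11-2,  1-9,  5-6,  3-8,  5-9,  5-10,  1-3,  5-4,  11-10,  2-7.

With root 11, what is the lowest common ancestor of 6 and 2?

11

Ancestors of 6 (toward the root): 6, 5, 10, 11.
Ancestors of 2: 2, 11.
The deepest node appearing in both lists is 11.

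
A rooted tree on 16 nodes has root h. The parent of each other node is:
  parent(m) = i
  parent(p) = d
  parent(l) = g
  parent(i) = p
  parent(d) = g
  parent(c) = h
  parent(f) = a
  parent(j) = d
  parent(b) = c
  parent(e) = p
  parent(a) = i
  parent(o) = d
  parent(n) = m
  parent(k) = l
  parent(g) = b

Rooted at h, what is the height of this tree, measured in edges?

A deepest node is n, reached by h – c – b – g – d – p – i – m – n.
That path has 8 edges, so the height is 8.

8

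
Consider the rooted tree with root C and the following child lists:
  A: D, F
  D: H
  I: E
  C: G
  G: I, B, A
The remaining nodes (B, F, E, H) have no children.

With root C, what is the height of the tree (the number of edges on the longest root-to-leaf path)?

The longest root-to-leaf path is C – G – A – D – H (4 edges).

4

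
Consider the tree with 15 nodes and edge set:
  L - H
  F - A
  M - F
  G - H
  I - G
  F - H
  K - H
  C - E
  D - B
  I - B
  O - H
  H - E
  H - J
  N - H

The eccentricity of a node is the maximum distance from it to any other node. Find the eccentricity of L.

The node farthest from L is D, via L – H – G – I – B – D — 5 edges.

5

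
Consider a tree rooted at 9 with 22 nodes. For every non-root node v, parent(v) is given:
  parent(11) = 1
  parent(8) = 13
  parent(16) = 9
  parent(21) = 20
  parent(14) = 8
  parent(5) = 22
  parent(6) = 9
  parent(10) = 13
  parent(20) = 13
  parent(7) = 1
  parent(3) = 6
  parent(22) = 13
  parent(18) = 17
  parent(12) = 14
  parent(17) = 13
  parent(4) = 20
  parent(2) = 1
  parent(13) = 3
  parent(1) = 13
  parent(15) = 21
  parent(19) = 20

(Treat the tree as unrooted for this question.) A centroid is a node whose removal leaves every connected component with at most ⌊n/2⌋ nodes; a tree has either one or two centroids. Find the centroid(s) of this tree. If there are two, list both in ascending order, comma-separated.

13

If 13 is removed the pieces have sizes 5, 4, 4, 3, 2, 2, 1, all ≤ ⌊22/2⌋ = 11.
Every other node leaves some component of size > 11, so the centroid is unique.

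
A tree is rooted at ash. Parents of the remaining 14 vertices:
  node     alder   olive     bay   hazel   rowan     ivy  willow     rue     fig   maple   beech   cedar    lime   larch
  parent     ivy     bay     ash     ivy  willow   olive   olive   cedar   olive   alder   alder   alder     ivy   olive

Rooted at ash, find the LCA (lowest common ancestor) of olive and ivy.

Ancestors of olive (toward the root): olive, bay, ash.
Ancestors of ivy: ivy, olive, bay, ash.
The deepest node appearing in both lists is olive.

olive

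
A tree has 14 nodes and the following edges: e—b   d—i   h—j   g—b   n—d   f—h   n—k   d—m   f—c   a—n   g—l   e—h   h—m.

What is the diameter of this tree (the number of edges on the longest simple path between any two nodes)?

BFS from a reaches l last, at distance 8; BFS from l confirms no node is farther.
Path: a-n-d-m-h-e-b-g-l.

8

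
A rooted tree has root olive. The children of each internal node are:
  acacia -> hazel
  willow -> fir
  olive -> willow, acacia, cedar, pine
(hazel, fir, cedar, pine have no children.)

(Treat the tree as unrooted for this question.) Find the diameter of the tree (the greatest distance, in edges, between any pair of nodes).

4

A longest path is hazel - acacia - olive - willow - fir, with 4 edges.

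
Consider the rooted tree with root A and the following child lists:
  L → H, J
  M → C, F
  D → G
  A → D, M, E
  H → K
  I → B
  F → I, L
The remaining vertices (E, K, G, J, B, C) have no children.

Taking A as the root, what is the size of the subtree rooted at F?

F's subtree: {F, L, I, H, J, B, K}, size 7.

7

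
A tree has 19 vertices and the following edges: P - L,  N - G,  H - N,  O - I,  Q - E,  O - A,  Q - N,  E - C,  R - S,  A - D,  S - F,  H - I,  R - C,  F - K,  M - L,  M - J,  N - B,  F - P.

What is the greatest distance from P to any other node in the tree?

12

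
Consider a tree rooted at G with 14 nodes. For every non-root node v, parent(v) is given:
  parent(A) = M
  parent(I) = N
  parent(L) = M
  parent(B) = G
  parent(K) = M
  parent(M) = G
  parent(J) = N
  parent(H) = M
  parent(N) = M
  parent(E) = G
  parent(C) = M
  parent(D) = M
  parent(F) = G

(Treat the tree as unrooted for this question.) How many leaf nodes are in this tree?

11

Exactly 11 nodes have a single neighbour: A, B, C, D, E, F, H, I, J, K, L.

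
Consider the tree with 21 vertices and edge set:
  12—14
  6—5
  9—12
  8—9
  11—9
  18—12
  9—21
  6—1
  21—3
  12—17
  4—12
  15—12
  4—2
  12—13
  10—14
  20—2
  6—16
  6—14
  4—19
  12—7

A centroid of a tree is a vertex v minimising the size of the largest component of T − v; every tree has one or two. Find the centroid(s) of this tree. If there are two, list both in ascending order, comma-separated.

12

If 12 is removed the pieces have sizes 6, 5, 4, 1, 1, 1, 1, 1, all ≤ ⌊21/2⌋ = 10.
Every other node leaves some component of size > 10, so the centroid is unique.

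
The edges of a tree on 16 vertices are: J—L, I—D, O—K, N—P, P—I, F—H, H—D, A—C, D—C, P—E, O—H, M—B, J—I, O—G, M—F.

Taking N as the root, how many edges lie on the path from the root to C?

Path from N to C: N – P – I – D – C, which has 4 edges.

4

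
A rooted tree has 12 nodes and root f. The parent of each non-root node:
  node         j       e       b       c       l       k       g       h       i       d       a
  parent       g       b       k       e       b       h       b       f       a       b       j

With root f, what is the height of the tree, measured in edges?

7

A deepest node is i, reached by f–h–k–b–g–j–a–i.
That path has 7 edges, so the height is 7.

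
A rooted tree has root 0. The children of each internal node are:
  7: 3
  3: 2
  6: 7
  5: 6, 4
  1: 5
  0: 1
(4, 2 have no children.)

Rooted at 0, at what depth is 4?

Path from 0 to 4: 0 → 1 → 5 → 4, which has 3 edges.

3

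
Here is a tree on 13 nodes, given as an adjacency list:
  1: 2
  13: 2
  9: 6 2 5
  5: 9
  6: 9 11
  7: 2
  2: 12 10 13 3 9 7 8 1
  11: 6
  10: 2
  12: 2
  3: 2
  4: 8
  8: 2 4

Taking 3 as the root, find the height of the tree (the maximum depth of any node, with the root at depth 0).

4

A deepest node is 11, reached by 3 → 2 → 9 → 6 → 11.
That path has 4 edges, so the height is 4.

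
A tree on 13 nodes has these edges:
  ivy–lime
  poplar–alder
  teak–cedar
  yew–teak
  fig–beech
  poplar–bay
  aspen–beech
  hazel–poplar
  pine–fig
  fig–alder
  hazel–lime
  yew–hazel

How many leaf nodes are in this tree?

The leaves are aspen, bay, cedar, ivy, pine.
That is 5 leaves.

5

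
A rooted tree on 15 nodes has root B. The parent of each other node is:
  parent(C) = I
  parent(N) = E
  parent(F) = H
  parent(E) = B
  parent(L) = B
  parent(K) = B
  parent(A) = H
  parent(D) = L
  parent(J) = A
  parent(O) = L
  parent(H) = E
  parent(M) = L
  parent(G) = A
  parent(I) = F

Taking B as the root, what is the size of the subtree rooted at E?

9

The subtree rooted at E contains: E, N, H, F, A, I, J, G, C — 9 nodes.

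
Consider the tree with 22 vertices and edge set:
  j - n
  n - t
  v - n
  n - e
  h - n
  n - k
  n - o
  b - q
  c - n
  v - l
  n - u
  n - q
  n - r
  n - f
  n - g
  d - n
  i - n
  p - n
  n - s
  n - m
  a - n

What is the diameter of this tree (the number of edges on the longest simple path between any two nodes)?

4

A longest path is b - q - n - v - l, with 4 edges.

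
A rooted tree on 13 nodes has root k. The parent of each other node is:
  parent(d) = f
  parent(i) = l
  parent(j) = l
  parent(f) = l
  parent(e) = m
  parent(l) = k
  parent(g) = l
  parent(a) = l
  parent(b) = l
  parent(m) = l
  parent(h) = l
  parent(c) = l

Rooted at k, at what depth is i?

2

Climbing from i to the root: i – l – k. That's 2 steps.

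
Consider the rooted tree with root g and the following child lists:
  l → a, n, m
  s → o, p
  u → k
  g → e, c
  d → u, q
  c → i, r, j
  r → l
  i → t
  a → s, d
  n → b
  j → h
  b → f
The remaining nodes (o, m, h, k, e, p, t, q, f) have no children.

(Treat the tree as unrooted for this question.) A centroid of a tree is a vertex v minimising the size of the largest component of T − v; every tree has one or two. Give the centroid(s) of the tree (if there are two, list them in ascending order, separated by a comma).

Delete l: the remaining components have sizes 8, 8, 3, 1. Max 8 ≤ 10, so l is a centroid.
Every other node leaves some component of size > 10, so the centroid is unique.

l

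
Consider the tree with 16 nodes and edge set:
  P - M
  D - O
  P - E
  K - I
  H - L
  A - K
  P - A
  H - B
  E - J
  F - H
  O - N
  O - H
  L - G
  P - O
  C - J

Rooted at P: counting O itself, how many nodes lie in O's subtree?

8

Descendants of O (including itself): O, H, D, N, L, B, F, G. That's 8.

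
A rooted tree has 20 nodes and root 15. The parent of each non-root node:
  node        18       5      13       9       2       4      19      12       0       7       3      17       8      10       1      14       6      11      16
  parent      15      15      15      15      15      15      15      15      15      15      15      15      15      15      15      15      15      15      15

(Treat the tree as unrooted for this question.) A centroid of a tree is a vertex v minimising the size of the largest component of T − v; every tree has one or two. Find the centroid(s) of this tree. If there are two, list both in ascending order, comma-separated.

If 15 is removed the pieces have sizes 1, 1, 1, 1, 1, 1, 1, 1, 1, 1, 1, 1, 1, 1, 1, 1, 1, 1, 1, all ≤ ⌊20/2⌋ = 10.
Every other node leaves some component of size > 10, so the centroid is unique.

15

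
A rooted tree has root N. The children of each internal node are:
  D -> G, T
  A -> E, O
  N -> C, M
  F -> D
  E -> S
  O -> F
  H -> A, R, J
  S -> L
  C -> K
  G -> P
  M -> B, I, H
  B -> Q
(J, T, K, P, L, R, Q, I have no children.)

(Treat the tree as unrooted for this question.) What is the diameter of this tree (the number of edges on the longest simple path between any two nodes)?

10

BFS from P reaches K last, at distance 10; BFS from K confirms no node is farther.
Path: P - G - D - F - O - A - H - M - N - C - K.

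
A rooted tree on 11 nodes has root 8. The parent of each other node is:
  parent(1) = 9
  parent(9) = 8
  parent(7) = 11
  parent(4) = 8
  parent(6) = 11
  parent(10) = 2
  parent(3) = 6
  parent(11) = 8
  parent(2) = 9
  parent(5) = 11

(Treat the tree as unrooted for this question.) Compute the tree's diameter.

BFS from 10 reaches 3 last, at distance 6; BFS from 3 confirms no node is farther.
Path: 10 – 2 – 9 – 8 – 11 – 6 – 3.

6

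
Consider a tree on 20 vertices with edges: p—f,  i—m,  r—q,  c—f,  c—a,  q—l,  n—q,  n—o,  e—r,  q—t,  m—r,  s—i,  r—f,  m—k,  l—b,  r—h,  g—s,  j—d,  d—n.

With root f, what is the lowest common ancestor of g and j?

Ancestors of g (toward the root): g, s, i, m, r, f.
Ancestors of j: j, d, n, q, r, f.
The deepest node appearing in both lists is r.

r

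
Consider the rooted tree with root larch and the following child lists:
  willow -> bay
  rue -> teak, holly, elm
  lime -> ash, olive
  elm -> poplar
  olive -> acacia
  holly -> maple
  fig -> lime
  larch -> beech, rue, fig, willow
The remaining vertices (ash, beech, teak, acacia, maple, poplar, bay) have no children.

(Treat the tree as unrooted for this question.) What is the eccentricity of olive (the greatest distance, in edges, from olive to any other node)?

The node farthest from olive is poplar (maple also at distance 6), via olive-lime-fig-larch-rue-elm-poplar — 6 edges.

6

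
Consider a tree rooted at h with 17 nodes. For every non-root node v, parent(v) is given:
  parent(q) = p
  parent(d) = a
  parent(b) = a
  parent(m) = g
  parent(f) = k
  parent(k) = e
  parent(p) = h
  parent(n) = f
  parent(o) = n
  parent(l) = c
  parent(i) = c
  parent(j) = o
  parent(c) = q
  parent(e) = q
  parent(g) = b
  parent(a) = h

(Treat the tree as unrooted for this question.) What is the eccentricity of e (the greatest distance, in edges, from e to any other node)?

The node farthest from e is m, via e–q–p–h–a–b–g–m — 7 edges.

7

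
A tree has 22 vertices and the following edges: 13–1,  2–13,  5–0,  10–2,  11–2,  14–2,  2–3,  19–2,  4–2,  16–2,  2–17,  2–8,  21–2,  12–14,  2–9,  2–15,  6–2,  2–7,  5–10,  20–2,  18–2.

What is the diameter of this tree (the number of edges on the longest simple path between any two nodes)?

5

Starting from 0, a farthest node is 12 at distance 5.
One longest path: 0 - 5 - 10 - 2 - 14 - 12.
So the diameter is 5.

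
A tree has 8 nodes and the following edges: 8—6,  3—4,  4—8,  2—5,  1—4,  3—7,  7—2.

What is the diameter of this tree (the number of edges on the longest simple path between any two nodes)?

6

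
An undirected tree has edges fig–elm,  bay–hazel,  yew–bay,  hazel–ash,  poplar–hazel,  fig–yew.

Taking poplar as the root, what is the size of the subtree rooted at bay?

4

The subtree rooted at bay contains: bay, yew, fig, elm — 4 nodes.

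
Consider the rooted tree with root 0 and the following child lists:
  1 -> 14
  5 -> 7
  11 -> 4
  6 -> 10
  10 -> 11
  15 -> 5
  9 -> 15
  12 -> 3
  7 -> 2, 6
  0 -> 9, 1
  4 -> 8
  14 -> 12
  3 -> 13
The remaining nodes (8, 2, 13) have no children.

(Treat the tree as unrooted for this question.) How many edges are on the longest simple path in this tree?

Starting from 13, a farthest node is 8 at distance 14.
One longest path: 13-3-12-14-1-0-9-15-5-7-6-10-11-4-8.
So the diameter is 14.

14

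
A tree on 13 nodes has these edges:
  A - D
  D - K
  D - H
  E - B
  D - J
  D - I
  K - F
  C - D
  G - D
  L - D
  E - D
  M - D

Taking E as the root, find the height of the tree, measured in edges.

A deepest node is F, reached by E → D → K → F.
That path has 3 edges, so the height is 3.

3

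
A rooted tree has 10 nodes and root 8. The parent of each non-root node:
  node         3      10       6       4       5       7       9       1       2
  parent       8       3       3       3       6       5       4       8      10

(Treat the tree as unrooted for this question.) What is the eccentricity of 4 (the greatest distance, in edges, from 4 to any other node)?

4

A farthest node from 4 is 7.
The path 4–3–6–5–7 has 4 edges.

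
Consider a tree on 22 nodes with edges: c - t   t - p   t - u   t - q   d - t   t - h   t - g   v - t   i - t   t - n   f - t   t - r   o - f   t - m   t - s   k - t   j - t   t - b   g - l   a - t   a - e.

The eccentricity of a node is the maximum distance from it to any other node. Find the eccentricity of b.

Distances from b peak at 3, attained at l (e, o also at distance 3).
b–t–g–l

3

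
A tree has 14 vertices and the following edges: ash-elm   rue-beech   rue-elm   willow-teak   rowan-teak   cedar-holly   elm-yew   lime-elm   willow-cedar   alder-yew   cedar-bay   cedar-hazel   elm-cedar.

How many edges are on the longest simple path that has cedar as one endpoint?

Distances from cedar peak at 3, attained at beech (rowan, alder also at distance 3).
cedar – elm – rue – beech

3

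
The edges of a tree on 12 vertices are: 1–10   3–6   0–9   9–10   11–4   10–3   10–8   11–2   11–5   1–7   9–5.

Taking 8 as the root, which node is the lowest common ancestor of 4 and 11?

Path 4→root: 4 11 5 9 10 8; path 11→root: 11 5 9 10 8.
First common node: 11.

11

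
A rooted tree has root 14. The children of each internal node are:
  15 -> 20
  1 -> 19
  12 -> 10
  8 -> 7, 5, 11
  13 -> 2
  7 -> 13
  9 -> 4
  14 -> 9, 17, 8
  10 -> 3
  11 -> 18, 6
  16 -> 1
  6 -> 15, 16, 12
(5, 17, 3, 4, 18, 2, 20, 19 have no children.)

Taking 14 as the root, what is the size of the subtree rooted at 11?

11

Descendants of 11 (including itself): 11, 6, 18, 12, 15, 16, 10, 20, 1, 3, 19. That's 11.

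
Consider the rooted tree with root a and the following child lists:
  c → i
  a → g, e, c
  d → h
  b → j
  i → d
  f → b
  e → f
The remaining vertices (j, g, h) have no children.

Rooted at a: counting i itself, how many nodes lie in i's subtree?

i's subtree: {i, d, h}, size 3.

3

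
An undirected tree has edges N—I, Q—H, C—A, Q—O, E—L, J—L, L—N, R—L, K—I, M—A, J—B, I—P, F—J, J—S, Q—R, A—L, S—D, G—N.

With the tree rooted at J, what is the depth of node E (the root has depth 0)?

2

J–L–E — 2 edges.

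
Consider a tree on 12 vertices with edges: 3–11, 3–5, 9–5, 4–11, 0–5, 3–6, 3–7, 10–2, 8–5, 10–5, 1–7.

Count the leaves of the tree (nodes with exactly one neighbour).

7

Exactly 7 nodes have a single neighbour: 0, 1, 2, 4, 6, 8, 9.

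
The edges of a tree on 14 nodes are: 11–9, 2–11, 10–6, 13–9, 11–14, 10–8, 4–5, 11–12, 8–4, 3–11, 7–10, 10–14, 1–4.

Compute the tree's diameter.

7

Starting from 1, a farthest node is 13 at distance 7.
One longest path: 1–4–8–10–14–11–9–13.
So the diameter is 7.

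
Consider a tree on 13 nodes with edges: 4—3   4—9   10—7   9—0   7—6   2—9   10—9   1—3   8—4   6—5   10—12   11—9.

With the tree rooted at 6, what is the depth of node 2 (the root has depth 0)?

Climbing from 2 to the root: 2–9–10–7–6. That's 4 steps.

4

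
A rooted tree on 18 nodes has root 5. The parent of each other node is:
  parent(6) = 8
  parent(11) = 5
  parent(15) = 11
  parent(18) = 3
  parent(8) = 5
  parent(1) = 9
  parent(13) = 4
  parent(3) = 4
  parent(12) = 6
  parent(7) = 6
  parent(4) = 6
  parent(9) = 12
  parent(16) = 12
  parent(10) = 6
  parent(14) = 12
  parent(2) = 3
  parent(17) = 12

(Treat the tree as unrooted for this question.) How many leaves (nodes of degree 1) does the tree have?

10

Degree-1 nodes: 1, 2, 7, 10, 13, 14, 15, 16, 17, 18 — 10 of them.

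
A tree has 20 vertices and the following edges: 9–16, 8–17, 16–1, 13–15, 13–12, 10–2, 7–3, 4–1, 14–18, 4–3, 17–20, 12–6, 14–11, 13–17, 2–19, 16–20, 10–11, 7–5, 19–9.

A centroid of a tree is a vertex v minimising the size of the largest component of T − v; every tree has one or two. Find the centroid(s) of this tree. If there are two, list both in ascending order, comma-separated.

Delete 16: the remaining components have sizes 7, 7, 5. Max 7 ≤ 10, so 16 is a centroid.
Every other node leaves some component of size > 10, so the centroid is unique.

16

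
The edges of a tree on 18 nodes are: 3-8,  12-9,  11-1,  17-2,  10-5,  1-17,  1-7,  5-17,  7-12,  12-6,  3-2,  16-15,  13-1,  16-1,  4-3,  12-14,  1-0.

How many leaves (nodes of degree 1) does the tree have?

10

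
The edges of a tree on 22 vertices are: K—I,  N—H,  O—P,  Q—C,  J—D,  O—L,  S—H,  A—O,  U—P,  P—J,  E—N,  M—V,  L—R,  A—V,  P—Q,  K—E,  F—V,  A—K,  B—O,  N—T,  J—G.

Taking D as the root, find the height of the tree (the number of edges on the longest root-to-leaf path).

9

A deepest node is S, reached by D–J–P–O–A–K–E–N–H–S.
That path has 9 edges, so the height is 9.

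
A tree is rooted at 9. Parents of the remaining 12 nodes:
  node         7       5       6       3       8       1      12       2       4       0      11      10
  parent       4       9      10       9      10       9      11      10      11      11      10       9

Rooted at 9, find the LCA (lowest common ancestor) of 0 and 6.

10

Path 0→root: 0 11 10 9; path 6→root: 6 10 9.
First common node: 10.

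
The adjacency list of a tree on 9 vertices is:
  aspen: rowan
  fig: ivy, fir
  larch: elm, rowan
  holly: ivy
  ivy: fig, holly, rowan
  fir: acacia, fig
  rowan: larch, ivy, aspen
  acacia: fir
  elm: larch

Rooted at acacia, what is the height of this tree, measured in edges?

elm sits deepest: acacia – fir – fig – ivy – rowan – larch – elm — 6 edges from the root.

6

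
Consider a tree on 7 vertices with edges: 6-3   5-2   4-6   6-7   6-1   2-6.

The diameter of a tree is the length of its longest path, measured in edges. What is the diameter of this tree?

Starting from 5, a farthest node is 7 at distance 3.
One longest path: 5 – 2 – 6 – 7.
So the diameter is 3.

3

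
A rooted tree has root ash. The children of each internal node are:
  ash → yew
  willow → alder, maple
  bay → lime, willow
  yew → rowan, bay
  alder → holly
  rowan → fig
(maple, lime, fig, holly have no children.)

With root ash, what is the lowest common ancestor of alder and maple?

alder's ancestor chain is alder, willow, bay, yew, ash and maple's is maple, willow, bay, yew, ash; they first meet at willow.

willow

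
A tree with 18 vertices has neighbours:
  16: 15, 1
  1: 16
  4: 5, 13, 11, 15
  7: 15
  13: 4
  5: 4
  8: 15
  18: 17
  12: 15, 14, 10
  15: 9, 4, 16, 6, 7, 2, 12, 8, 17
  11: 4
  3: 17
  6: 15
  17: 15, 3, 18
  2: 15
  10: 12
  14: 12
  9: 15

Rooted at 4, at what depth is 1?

3

4–15–16–1 — 3 edges.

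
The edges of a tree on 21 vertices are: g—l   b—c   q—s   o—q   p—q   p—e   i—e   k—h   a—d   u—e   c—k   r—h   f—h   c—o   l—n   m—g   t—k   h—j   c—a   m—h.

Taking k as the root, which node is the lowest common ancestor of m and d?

m's ancestor chain is m, h, k and d's is d, a, c, k; they first meet at k.

k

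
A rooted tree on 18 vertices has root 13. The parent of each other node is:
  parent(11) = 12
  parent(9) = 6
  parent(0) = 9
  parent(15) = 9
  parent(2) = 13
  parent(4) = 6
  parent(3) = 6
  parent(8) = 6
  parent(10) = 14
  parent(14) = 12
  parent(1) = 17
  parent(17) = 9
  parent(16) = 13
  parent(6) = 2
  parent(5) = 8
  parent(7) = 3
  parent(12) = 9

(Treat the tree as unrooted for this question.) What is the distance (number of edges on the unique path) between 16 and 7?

5

16 - 13 - 2 - 6 - 3 - 7: 5 edges.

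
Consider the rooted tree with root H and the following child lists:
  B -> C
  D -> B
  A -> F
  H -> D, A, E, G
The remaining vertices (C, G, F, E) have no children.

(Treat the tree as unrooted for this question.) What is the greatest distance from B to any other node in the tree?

4

The node farthest from B is F, via B-D-H-A-F — 4 edges.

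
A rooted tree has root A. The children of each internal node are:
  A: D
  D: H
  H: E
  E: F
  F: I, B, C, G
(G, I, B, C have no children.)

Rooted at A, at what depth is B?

5

A–D–H–E–F–B — 5 edges.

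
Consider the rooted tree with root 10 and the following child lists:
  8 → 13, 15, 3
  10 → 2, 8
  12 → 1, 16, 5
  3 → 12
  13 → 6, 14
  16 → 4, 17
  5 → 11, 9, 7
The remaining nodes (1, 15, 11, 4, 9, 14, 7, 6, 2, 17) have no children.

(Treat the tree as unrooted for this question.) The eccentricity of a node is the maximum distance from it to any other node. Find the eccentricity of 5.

A farthest node from 5 is 2 (6, 14 also at distance 5).
The path 5-12-3-8-10-2 has 5 edges.

5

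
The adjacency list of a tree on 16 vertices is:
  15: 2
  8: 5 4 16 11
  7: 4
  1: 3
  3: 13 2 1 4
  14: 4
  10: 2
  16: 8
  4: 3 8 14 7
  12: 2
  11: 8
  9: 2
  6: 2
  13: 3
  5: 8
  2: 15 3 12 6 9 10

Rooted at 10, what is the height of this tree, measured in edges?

5

A deepest node is 5, reached by 10 – 2 – 3 – 4 – 8 – 5.
That path has 5 edges, so the height is 5.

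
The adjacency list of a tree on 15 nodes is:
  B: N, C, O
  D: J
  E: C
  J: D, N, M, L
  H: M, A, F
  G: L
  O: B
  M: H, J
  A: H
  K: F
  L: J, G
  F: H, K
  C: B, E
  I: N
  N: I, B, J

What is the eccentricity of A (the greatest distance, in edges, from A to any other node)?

7

The node farthest from A is E, via A-H-M-J-N-B-C-E — 7 edges.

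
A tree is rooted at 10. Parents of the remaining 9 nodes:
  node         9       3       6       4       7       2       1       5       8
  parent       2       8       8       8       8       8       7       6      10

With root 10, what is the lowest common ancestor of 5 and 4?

8

5's ancestor chain is 5, 6, 8, 10 and 4's is 4, 8, 10; they first meet at 8.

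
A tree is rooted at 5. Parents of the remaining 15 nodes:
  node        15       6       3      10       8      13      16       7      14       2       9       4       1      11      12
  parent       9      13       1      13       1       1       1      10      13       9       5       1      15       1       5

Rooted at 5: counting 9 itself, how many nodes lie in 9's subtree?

14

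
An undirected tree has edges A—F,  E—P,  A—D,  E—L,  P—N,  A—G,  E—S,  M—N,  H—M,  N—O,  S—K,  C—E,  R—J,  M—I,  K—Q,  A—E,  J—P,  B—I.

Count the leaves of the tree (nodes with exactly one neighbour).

10

Degree-1 nodes: B, C, D, F, G, H, L, O, Q, R — 10 of them.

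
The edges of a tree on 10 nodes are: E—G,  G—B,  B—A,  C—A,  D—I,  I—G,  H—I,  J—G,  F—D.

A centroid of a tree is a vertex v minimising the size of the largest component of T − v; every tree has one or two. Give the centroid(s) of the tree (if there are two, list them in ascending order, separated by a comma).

G

If G is removed the pieces have sizes 4, 3, 1, 1, all ≤ ⌊10/2⌋ = 5.
Every other node leaves some component of size > 5, so the centroid is unique.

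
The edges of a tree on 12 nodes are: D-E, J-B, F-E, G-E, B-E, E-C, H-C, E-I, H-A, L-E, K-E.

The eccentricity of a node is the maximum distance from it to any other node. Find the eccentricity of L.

4

Distances from L peak at 4, attained at A.
L–E–C–H–A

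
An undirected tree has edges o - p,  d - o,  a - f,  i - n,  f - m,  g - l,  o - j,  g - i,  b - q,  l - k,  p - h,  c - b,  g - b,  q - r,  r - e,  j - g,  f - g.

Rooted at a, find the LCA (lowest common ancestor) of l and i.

Ancestors of l (toward the root): l, g, f, a.
Ancestors of i: i, g, f, a.
The deepest node appearing in both lists is g.

g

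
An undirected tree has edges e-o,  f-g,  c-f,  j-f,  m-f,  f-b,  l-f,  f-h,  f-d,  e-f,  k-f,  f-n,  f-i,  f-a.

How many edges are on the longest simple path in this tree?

3

A longest path is o - e - f - m, with 3 edges.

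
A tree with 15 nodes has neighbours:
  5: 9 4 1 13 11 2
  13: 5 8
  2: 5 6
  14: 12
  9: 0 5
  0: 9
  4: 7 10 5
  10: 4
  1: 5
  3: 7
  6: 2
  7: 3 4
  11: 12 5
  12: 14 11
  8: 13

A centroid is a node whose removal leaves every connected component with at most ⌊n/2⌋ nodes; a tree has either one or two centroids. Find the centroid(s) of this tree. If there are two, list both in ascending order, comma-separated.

5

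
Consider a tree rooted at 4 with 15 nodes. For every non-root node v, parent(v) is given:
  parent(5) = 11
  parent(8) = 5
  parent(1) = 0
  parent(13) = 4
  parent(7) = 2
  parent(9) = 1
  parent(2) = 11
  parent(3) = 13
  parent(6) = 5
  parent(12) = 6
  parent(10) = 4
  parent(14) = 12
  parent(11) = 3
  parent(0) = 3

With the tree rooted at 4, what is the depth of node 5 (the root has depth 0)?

4 – 13 – 3 – 11 – 5 — 4 edges.

4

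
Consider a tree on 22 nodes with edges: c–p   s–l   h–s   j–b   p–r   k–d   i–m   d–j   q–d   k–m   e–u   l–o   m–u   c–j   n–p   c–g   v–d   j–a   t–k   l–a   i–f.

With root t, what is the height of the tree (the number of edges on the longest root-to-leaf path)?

7

h sits deepest: t – k – d – j – a – l – s – h — 7 edges from the root.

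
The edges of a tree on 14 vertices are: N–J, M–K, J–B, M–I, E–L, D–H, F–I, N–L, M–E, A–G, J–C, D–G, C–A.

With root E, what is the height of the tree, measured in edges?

8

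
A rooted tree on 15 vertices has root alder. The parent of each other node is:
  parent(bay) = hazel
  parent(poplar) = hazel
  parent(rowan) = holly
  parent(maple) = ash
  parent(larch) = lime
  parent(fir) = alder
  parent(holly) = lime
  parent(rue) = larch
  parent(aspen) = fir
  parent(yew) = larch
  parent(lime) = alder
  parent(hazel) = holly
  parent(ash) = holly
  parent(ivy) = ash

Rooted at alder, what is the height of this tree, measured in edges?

4

maple sits deepest: alder → lime → holly → ash → maple — 4 edges from the root.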